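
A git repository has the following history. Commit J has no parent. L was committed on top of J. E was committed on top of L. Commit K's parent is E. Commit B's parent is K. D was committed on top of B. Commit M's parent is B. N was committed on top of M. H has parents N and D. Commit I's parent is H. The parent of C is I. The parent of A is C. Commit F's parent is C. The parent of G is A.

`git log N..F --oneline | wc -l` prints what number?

5

Reachable from F: {B, C, D, E, F, H, I, J, K, L, M, N}.
Reachable from N: {B, E, J, K, L, M, N}.
In F's history but not N's: {C, D, F, H, I} — 5 commits.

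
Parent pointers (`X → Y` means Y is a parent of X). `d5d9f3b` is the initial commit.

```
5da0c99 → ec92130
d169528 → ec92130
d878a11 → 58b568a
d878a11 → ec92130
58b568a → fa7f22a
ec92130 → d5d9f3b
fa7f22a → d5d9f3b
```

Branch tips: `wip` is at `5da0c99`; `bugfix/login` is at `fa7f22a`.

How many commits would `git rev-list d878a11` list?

Walking parent pointers from d878a11: reachable set = {58b568a, d5d9f3b, d878a11, ec92130, fa7f22a}.
That is 5 commits.

5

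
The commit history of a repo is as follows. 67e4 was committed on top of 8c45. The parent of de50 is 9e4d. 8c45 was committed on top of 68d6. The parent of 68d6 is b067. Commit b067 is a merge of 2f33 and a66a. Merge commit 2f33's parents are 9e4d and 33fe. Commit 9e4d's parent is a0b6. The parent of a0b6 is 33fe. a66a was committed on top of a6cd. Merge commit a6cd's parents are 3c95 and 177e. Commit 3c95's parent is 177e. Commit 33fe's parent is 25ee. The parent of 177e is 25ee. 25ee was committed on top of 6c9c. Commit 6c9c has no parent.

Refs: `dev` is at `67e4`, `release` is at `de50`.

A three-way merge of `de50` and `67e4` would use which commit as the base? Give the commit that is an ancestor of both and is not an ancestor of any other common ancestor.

Ancestors of de50: {25ee, 33fe, 6c9c, 9e4d, a0b6, de50}.
Ancestors of 67e4: {177e, 25ee, 2f33, 33fe, 3c95, 67e4, 68d6, 6c9c, 8c45, 9e4d, a0b6, a66a, a6cd, b067}.
Common ancestors: {25ee, 33fe, 6c9c, 9e4d, a0b6}.
Among these, 9e4d is not an ancestor of any other common ancestor — it is the merge base.

9e4d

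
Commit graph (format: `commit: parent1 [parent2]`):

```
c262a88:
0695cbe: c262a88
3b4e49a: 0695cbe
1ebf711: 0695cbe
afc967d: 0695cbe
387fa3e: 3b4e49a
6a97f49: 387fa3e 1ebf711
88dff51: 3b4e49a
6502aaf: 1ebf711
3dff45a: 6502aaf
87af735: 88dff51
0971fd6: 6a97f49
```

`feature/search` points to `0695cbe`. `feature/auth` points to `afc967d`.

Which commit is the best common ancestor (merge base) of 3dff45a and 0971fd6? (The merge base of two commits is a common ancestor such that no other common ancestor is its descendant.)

Ancestors of 3dff45a: {0695cbe, 1ebf711, 3dff45a, 6502aaf, c262a88}.
Ancestors of 0971fd6: {0695cbe, 0971fd6, 1ebf711, 387fa3e, 3b4e49a, 6a97f49, c262a88}.
Common ancestors: {0695cbe, 1ebf711, c262a88}.
Among these, 1ebf711 is not an ancestor of any other common ancestor — it is the merge base.

1ebf711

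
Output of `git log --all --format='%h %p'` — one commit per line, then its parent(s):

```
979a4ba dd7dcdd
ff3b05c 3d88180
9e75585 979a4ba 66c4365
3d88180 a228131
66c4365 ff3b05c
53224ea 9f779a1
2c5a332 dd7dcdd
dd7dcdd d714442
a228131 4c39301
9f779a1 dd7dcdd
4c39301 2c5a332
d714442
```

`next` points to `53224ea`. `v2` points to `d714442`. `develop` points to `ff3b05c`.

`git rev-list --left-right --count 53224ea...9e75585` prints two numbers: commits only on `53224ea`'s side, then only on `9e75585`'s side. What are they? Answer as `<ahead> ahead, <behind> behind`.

Reachable from 53224ea: {53224ea, 9f779a1, d714442, dd7dcdd}.
Reachable from 9e75585: {2c5a332, 3d88180, 4c39301, 66c4365, 979a4ba, 9e75585, a228131, d714442, dd7dcdd, ff3b05c}.
Only in 53224ea's history (ahead): {53224ea, 9f779a1} — 2.
Only in 9e75585's history (behind): {2c5a332, 3d88180, 4c39301, 66c4365, 979a4ba, 9e75585, a228131, ff3b05c} — 8.

2 ahead, 8 behind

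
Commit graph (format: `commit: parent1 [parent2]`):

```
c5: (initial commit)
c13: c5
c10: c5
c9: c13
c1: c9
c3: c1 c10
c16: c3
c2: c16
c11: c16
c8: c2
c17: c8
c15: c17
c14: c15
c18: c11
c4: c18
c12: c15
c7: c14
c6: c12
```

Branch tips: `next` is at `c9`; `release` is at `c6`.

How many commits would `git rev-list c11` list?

8

Walking parent pointers from c11: reachable set = {c1, c10, c11, c13, c16, c3, c5, c9}.
That is 8 commits.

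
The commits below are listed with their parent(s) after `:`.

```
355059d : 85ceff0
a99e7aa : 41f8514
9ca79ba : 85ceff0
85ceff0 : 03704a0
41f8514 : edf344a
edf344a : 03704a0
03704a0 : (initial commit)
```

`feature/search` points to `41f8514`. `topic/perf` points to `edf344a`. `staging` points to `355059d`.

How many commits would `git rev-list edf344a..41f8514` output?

Reachable from 41f8514: {03704a0, 41f8514, edf344a}.
Reachable from edf344a: {03704a0, edf344a}.
In 41f8514's history but not edf344a's: {41f8514} — 1 commit.

1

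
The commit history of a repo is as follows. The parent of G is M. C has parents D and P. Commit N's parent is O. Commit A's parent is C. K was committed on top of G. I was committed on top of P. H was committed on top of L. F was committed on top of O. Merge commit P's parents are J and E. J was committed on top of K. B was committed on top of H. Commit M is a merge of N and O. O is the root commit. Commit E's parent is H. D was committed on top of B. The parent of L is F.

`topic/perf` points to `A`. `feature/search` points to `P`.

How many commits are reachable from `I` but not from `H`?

Reachable from I: {E, F, G, H, I, J, K, L, M, N, O, P}.
Reachable from H: {F, H, L, O}.
In I's history but not H's: {E, G, I, J, K, M, N, P} — 8 commits.

8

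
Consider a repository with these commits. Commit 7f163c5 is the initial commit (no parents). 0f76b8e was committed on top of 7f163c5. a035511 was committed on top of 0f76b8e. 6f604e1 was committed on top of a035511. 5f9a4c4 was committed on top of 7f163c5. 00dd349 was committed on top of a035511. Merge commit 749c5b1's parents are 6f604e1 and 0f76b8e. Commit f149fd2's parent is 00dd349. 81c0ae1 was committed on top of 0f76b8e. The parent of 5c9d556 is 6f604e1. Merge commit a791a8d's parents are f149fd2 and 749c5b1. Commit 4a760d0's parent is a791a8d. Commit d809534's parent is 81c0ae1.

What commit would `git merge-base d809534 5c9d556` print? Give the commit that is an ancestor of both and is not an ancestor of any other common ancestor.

Ancestors of d809534: {0f76b8e, 7f163c5, 81c0ae1, d809534}.
Ancestors of 5c9d556: {0f76b8e, 5c9d556, 6f604e1, 7f163c5, a035511}.
Common ancestors: {0f76b8e, 7f163c5}.
Among these, 0f76b8e is not an ancestor of any other common ancestor — it is the merge base.

0f76b8e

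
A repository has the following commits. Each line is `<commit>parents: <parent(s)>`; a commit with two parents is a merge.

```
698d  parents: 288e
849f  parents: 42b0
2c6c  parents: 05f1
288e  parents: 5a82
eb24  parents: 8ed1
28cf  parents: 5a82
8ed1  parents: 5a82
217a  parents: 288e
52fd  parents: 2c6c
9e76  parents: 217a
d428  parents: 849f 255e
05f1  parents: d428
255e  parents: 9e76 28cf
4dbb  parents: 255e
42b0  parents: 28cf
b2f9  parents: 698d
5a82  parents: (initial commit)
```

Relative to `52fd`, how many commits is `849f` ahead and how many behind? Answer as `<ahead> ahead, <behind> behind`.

0 ahead, 8 behind

Reachable from 849f: {28cf, 42b0, 5a82, 849f}.
Reachable from 52fd: {05f1, 217a, 255e, 288e, 28cf, 2c6c, 42b0, 52fd, 5a82, 849f, 9e76, d428}.
Only in 849f's history (ahead): {} — 0.
Only in 52fd's history (behind): {05f1, 217a, 255e, 288e, 2c6c, 52fd, 9e76, d428} — 8.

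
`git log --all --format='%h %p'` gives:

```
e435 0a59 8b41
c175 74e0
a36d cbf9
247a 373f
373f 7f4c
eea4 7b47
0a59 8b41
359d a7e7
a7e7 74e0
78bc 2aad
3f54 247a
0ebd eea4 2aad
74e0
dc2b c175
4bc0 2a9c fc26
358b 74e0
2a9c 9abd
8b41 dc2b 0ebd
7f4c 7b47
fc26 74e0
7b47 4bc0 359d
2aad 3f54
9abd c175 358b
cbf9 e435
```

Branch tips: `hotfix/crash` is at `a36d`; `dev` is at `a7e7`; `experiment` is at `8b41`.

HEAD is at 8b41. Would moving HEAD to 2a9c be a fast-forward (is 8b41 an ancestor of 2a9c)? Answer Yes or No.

A fast-forward from 8b41 to 2a9c is possible iff 8b41 is an ancestor of 2a9c.
Ancestors of 2a9c: {2a9c, 358b, 74e0, 9abd, c175}.
8b41 is not among them, so fast-forward is not possible.

No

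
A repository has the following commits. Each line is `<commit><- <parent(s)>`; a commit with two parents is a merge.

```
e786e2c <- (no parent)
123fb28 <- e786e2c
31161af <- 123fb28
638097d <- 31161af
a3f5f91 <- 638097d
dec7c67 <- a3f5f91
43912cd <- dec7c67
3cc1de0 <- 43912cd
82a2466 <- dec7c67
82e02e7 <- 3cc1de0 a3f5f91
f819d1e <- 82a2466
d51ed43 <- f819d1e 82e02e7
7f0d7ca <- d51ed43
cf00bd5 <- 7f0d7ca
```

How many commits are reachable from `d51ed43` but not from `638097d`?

8

Reachable from d51ed43: {123fb28, 31161af, 3cc1de0, 43912cd, 638097d, 82a2466, 82e02e7, a3f5f91, d51ed43, dec7c67, e786e2c, f819d1e}.
Reachable from 638097d: {123fb28, 31161af, 638097d, e786e2c}.
In d51ed43's history but not 638097d's: {3cc1de0, 43912cd, 82a2466, 82e02e7, a3f5f91, d51ed43, dec7c67, f819d1e} — 8 commits.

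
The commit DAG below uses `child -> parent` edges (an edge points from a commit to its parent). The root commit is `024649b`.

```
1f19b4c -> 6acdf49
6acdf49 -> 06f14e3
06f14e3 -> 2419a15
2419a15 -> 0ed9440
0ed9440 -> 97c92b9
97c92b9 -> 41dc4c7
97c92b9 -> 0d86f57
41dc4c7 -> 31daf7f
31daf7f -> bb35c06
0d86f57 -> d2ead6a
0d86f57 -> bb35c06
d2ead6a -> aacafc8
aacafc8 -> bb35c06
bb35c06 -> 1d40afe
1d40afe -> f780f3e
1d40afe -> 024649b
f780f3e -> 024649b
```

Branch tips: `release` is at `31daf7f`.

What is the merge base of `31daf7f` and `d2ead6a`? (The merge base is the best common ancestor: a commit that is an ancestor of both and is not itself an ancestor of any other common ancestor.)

bb35c06

Ancestors of 31daf7f: {024649b, 1d40afe, 31daf7f, bb35c06, f780f3e}.
Ancestors of d2ead6a: {024649b, 1d40afe, aacafc8, bb35c06, d2ead6a, f780f3e}.
Common ancestors: {024649b, 1d40afe, bb35c06, f780f3e}.
Among these, bb35c06 is not an ancestor of any other common ancestor — it is the merge base.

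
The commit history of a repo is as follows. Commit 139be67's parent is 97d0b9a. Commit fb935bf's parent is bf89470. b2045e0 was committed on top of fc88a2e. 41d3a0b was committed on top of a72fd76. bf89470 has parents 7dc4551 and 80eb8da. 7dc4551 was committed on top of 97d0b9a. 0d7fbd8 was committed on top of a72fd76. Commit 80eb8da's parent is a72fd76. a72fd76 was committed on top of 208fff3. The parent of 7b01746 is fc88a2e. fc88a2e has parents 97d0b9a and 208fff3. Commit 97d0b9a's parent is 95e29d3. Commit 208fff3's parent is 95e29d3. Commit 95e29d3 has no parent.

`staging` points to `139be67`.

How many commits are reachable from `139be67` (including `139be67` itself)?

Walking parent pointers from 139be67: reachable set = {139be67, 95e29d3, 97d0b9a}.
That is 3 commits.

3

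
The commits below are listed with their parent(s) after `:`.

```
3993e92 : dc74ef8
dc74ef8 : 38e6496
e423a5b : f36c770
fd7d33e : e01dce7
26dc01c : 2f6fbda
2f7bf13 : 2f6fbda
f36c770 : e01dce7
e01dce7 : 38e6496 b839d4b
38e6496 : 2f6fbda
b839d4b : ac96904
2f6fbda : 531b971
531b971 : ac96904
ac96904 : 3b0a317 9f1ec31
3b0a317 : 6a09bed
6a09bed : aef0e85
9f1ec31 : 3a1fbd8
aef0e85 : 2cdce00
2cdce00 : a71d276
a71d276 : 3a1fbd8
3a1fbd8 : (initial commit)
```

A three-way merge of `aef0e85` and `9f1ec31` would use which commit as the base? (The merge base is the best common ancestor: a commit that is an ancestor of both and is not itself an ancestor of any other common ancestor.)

Ancestors of aef0e85: {2cdce00, 3a1fbd8, a71d276, aef0e85}.
Ancestors of 9f1ec31: {3a1fbd8, 9f1ec31}.
Common ancestors: {3a1fbd8}.
The only common ancestor is 3a1fbd8, so it is the merge base.

3a1fbd8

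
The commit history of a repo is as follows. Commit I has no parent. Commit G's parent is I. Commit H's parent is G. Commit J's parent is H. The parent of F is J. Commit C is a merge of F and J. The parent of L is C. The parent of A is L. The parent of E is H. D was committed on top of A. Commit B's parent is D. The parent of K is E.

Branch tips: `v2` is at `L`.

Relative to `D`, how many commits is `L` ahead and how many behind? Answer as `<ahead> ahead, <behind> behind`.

Reachable from L: {C, F, G, H, I, J, L}.
Reachable from D: {A, C, D, F, G, H, I, J, L}.
Only in L's history (ahead): {} — 0.
Only in D's history (behind): {A, D} — 2.

0 ahead, 2 behind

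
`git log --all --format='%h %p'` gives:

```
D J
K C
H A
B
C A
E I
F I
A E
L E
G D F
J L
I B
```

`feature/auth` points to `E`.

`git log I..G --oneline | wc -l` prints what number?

Reachable from G: {B, D, E, F, G, I, J, L}.
Reachable from I: {B, I}.
In G's history but not I's: {D, E, F, G, J, L} — 6 commits.

6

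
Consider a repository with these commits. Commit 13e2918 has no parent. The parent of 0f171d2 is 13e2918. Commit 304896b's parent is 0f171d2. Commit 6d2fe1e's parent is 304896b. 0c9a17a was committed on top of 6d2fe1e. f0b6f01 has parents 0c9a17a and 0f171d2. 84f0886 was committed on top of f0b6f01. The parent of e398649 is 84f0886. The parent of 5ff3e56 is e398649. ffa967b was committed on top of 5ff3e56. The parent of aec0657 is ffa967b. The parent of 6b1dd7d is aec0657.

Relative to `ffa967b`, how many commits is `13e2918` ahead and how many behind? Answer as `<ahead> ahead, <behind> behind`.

Reachable from 13e2918: {13e2918}.
Reachable from ffa967b: {0c9a17a, 0f171d2, 13e2918, 304896b, 5ff3e56, 6d2fe1e, 84f0886, e398649, f0b6f01, ffa967b}.
Only in 13e2918's history (ahead): {} — 0.
Only in ffa967b's history (behind): {0c9a17a, 0f171d2, 304896b, 5ff3e56, 6d2fe1e, 84f0886, e398649, f0b6f01, ffa967b} — 9.

0 ahead, 9 behind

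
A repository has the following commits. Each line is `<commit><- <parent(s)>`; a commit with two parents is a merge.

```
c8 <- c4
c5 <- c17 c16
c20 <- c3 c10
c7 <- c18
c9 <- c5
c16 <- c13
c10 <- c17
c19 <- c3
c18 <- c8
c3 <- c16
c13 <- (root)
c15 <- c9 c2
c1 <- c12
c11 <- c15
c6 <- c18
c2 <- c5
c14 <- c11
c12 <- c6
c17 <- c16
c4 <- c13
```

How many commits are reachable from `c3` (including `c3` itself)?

3

Walking parent pointers from c3: reachable set = {c13, c16, c3}.
That is 3 commits.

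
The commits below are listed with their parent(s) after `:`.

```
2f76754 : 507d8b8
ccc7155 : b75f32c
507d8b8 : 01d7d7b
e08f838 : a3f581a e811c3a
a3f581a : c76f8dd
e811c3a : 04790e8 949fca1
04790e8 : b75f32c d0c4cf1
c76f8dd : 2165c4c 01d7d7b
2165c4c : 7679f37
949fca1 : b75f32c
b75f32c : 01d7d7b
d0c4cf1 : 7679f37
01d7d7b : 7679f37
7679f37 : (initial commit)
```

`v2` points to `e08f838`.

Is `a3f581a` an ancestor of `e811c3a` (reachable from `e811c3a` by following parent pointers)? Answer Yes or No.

Ancestors of e811c3a: {01d7d7b, 04790e8, 7679f37, 949fca1, b75f32c, d0c4cf1, e811c3a}.
a3f581a is not in that set, so it is not an ancestor of e811c3a.

No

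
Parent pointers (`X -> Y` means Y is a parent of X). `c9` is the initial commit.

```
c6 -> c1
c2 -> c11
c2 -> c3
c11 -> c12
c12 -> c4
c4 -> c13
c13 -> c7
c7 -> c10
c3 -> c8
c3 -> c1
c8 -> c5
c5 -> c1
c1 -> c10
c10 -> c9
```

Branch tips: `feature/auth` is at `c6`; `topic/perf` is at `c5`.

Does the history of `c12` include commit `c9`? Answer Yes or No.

Yes

Ancestors of c12 (commits reachable by following parents): {c10, c12, c13, c4, c7, c9}.
c9 is in that set, so it is an ancestor of c12.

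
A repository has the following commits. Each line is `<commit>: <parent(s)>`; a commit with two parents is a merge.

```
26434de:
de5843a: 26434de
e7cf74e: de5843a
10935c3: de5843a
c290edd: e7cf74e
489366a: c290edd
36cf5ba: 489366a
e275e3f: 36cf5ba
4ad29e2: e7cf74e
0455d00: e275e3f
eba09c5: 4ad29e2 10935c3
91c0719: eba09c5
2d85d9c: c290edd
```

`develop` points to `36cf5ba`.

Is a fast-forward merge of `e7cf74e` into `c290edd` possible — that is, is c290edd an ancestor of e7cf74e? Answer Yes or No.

A fast-forward from c290edd to e7cf74e is possible iff c290edd is an ancestor of e7cf74e.
Ancestors of e7cf74e: {26434de, de5843a, e7cf74e}.
c290edd is not among them, so fast-forward is not possible.

No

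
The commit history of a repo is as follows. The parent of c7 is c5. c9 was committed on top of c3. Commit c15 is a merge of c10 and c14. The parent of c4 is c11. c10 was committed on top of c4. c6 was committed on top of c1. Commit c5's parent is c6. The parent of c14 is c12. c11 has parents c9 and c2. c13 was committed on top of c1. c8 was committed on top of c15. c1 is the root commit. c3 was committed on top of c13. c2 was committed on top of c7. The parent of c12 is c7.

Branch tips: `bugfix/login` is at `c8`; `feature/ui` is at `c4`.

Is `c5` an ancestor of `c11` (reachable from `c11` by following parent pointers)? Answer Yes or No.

Yes

Ancestors of c11 (commits reachable by following parents): {c1, c11, c13, c2, c3, c5, c6, c7, c9}.
c5 is in that set, so it is an ancestor of c11.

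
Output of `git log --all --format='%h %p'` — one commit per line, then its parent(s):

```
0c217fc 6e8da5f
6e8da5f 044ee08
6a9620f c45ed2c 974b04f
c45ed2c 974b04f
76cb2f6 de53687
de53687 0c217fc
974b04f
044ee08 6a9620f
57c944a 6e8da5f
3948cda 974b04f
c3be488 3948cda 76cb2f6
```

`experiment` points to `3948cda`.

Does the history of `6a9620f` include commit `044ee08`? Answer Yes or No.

No

Ancestors of 6a9620f: {6a9620f, 974b04f, c45ed2c}.
044ee08 is not in that set, so it is not an ancestor of 6a9620f.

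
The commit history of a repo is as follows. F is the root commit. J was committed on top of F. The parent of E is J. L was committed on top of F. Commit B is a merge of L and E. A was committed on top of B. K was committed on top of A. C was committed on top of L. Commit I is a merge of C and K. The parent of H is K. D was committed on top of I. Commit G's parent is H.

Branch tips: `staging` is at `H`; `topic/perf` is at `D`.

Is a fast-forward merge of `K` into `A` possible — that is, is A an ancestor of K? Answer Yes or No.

Yes

A fast-forward from A to K is possible iff A is an ancestor of K.
Ancestors of K: {A, B, E, F, J, K, L}.
A is among them, so fast-forward is possible.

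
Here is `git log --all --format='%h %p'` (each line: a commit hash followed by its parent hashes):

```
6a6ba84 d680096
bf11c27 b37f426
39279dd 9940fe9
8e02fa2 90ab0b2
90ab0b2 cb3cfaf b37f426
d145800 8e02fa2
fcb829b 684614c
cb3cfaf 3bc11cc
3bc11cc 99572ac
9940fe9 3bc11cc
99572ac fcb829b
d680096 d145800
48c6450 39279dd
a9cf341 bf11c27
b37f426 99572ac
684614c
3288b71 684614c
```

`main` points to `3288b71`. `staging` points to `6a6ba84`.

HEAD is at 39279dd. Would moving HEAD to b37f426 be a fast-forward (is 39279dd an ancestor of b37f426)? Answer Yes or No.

A fast-forward from 39279dd to b37f426 is possible iff 39279dd is an ancestor of b37f426.
Ancestors of b37f426: {684614c, 99572ac, b37f426, fcb829b}.
39279dd is not among them, so fast-forward is not possible.

No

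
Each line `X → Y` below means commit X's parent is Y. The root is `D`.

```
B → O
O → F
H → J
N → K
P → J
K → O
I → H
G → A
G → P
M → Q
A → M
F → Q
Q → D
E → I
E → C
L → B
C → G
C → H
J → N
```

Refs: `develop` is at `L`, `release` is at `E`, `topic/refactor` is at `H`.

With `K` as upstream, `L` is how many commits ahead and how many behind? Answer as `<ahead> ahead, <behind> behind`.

Reachable from L: {B, D, F, L, O, Q}.
Reachable from K: {D, F, K, O, Q}.
Only in L's history (ahead): {B, L} — 2.
Only in K's history (behind): {K} — 1.

2 ahead, 1 behind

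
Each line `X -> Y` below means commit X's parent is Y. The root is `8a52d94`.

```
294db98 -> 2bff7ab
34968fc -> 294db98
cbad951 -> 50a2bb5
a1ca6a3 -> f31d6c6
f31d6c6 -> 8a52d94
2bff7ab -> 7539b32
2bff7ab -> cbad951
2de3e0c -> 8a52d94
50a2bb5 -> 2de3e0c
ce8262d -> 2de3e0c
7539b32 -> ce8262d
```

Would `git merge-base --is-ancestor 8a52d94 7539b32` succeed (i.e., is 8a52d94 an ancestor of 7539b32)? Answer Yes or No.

Yes

Ancestors of 7539b32 (commits reachable by following parents): {2de3e0c, 7539b32, 8a52d94, ce8262d}.
8a52d94 is in that set, so it is an ancestor of 7539b32.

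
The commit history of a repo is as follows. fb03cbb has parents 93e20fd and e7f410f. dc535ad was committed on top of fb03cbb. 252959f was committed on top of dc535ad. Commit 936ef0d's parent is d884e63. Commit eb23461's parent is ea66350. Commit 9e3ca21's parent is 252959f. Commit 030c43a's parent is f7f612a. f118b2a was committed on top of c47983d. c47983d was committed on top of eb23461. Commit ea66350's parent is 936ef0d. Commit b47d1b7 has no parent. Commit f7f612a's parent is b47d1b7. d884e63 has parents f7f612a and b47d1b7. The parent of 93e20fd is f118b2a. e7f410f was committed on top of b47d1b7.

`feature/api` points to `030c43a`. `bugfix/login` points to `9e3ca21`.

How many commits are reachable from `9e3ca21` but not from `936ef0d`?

10

Reachable from 9e3ca21: {252959f, 936ef0d, 93e20fd, 9e3ca21, b47d1b7, c47983d, d884e63, dc535ad, e7f410f, ea66350, eb23461, f118b2a, f7f612a, fb03cbb}.
Reachable from 936ef0d: {936ef0d, b47d1b7, d884e63, f7f612a}.
In 9e3ca21's history but not 936ef0d's: {252959f, 93e20fd, 9e3ca21, c47983d, dc535ad, e7f410f, ea66350, eb23461, f118b2a, fb03cbb} — 10 commits.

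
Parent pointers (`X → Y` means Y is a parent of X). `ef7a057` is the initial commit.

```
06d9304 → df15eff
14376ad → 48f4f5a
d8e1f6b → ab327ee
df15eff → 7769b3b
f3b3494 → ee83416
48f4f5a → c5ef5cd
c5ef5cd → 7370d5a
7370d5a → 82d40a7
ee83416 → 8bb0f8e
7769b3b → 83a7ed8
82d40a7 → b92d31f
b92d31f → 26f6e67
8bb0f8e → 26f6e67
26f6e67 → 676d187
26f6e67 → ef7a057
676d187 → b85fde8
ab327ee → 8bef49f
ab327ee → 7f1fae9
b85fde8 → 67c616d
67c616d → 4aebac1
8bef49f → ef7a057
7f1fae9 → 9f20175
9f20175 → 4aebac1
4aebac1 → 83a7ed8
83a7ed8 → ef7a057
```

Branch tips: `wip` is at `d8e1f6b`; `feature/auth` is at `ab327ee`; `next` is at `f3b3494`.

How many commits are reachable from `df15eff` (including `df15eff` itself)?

4

Walking parent pointers from df15eff: reachable set = {7769b3b, 83a7ed8, df15eff, ef7a057}.
That is 4 commits.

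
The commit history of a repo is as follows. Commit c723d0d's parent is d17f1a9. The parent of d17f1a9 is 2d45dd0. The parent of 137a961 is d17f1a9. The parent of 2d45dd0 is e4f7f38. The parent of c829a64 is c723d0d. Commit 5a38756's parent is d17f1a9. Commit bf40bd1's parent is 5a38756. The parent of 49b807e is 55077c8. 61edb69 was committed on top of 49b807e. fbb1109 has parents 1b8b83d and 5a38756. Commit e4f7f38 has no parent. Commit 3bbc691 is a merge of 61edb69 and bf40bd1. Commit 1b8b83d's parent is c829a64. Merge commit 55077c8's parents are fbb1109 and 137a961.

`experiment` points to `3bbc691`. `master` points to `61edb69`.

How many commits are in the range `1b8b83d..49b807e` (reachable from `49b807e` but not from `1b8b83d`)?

5

Reachable from 49b807e: {137a961, 1b8b83d, 2d45dd0, 49b807e, 55077c8, 5a38756, c723d0d, c829a64, d17f1a9, e4f7f38, fbb1109}.
Reachable from 1b8b83d: {1b8b83d, 2d45dd0, c723d0d, c829a64, d17f1a9, e4f7f38}.
In 49b807e's history but not 1b8b83d's: {137a961, 49b807e, 55077c8, 5a38756, fbb1109} — 5 commits.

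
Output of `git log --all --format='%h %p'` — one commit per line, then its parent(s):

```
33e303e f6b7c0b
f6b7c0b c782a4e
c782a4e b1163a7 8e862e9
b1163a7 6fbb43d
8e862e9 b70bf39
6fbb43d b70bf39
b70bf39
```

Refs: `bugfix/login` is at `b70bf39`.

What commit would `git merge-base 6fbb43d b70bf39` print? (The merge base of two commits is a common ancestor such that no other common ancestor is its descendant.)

b70bf39

Ancestors of 6fbb43d: {6fbb43d, b70bf39}.
Ancestors of b70bf39: {b70bf39}.
Common ancestors: {b70bf39}.
The only common ancestor is b70bf39, so it is the merge base.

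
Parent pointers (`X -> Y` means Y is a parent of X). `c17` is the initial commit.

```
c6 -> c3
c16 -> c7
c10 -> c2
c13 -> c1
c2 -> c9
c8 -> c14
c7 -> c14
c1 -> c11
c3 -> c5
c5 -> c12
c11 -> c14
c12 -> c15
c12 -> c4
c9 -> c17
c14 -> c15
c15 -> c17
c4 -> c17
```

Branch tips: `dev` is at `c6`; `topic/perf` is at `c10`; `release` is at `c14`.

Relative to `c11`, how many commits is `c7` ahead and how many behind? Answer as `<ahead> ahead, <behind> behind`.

Reachable from c7: {c14, c15, c17, c7}.
Reachable from c11: {c11, c14, c15, c17}.
Only in c7's history (ahead): {c7} — 1.
Only in c11's history (behind): {c11} — 1.

1 ahead, 1 behind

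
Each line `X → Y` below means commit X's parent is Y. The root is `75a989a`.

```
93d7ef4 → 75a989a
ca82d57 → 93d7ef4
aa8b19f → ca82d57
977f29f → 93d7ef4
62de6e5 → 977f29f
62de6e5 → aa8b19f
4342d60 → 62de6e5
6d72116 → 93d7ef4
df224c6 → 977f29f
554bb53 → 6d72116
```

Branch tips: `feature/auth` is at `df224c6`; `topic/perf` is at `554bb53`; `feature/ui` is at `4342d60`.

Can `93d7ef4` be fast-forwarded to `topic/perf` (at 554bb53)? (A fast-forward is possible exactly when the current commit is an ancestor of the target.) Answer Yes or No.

A fast-forward from 93d7ef4 to 554bb53 is possible iff 93d7ef4 is an ancestor of 554bb53.
Ancestors of 554bb53: {554bb53, 6d72116, 75a989a, 93d7ef4}.
93d7ef4 is among them, so fast-forward is possible.

Yes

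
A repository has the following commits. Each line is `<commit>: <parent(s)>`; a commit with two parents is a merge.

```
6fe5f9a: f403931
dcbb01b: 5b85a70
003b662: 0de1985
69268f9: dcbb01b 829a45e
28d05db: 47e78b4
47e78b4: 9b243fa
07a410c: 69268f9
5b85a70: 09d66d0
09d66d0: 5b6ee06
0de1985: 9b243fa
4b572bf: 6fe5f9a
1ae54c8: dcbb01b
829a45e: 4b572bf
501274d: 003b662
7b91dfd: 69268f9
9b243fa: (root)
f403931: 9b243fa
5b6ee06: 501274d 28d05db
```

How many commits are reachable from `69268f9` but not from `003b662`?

12

Reachable from 69268f9: {003b662, 09d66d0, 0de1985, 28d05db, 47e78b4, 4b572bf, 501274d, 5b6ee06, 5b85a70, 69268f9, 6fe5f9a, 829a45e, 9b243fa, dcbb01b, f403931}.
Reachable from 003b662: {003b662, 0de1985, 9b243fa}.
In 69268f9's history but not 003b662's: {09d66d0, 28d05db, 47e78b4, 4b572bf, 501274d, 5b6ee06, 5b85a70, 69268f9, 6fe5f9a, 829a45e, dcbb01b, f403931} — 12 commits.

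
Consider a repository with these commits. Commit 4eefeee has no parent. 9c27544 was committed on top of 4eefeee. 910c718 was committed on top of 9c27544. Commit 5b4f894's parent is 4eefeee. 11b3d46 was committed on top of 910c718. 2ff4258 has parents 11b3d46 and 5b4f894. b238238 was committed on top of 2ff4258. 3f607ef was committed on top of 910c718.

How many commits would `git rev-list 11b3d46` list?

4

Walking parent pointers from 11b3d46: reachable set = {11b3d46, 4eefeee, 910c718, 9c27544}.
That is 4 commits.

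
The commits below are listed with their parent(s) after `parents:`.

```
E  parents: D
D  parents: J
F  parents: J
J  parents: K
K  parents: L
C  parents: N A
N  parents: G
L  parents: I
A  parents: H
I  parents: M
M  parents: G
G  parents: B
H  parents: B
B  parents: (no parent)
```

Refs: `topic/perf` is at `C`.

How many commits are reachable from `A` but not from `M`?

2

Reachable from A: {A, B, H}.
Reachable from M: {B, G, M}.
In A's history but not M's: {A, H} — 2 commits.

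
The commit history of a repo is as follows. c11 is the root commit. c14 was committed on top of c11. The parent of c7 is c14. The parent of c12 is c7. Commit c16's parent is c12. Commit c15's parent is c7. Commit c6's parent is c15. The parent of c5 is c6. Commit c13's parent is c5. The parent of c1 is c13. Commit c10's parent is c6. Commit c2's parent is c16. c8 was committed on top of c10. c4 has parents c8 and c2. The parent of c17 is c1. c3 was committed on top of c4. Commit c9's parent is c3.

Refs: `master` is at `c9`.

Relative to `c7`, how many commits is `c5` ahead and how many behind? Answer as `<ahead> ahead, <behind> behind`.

Reachable from c5: {c11, c14, c15, c5, c6, c7}.
Reachable from c7: {c11, c14, c7}.
Only in c5's history (ahead): {c15, c5, c6} — 3.
Only in c7's history (behind): {} — 0.

3 ahead, 0 behind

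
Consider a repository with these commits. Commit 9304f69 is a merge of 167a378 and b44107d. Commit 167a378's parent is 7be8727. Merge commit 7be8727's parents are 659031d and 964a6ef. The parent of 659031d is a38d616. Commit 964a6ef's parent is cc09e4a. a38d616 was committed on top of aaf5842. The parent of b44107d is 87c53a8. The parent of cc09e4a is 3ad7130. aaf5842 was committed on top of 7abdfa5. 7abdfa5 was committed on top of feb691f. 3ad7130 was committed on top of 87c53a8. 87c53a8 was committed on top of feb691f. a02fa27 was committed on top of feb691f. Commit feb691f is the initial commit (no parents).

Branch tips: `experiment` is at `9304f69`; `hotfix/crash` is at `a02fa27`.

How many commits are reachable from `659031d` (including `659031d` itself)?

Walking parent pointers from 659031d: reachable set = {659031d, 7abdfa5, a38d616, aaf5842, feb691f}.
That is 5 commits.

5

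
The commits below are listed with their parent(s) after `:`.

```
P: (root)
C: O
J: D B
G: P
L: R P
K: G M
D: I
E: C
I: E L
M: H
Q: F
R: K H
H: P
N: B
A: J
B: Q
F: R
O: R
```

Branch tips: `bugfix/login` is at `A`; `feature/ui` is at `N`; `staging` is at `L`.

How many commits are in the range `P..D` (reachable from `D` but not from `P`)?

11

Reachable from D: {C, D, E, G, H, I, K, L, M, O, P, R}.
Reachable from P: {P}.
In D's history but not P's: {C, D, E, G, H, I, K, L, M, O, R} — 11 commits.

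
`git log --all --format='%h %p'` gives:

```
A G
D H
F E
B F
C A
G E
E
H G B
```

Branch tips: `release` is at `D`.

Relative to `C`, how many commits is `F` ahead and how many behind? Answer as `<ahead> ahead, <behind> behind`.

Reachable from F: {E, F}.
Reachable from C: {A, C, E, G}.
Only in F's history (ahead): {F} — 1.
Only in C's history (behind): {A, C, G} — 3.

1 ahead, 3 behind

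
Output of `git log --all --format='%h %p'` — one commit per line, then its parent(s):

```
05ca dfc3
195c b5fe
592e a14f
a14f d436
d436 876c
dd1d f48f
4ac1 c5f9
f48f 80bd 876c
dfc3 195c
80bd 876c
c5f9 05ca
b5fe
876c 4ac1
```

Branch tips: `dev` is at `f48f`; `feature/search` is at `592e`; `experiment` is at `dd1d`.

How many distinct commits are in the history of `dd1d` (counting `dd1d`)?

Walking parent pointers from dd1d: reachable set = {05ca, 195c, 4ac1, 80bd, 876c, b5fe, c5f9, dd1d, dfc3, f48f}.
That is 10 commits.

10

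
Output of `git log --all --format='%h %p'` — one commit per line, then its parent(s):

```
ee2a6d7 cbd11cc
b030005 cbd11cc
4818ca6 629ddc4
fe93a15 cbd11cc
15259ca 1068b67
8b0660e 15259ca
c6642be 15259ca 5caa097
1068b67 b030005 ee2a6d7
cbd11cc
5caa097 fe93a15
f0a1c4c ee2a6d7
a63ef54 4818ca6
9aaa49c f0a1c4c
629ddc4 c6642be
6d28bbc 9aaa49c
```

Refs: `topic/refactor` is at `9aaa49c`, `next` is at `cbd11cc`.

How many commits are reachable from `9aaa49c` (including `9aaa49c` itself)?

4

Walking parent pointers from 9aaa49c: reachable set = {9aaa49c, cbd11cc, ee2a6d7, f0a1c4c}.
That is 4 commits.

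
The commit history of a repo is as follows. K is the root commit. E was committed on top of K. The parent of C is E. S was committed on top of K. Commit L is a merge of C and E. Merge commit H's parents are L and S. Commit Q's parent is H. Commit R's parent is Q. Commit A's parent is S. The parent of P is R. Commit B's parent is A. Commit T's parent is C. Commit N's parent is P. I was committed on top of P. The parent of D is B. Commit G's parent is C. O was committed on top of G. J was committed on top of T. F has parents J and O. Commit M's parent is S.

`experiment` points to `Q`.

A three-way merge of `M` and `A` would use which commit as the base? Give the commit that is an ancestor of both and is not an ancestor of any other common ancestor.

S

Ancestors of M: {K, M, S}.
Ancestors of A: {A, K, S}.
Common ancestors: {K, S}.
Among these, S is not an ancestor of any other common ancestor — it is the merge base.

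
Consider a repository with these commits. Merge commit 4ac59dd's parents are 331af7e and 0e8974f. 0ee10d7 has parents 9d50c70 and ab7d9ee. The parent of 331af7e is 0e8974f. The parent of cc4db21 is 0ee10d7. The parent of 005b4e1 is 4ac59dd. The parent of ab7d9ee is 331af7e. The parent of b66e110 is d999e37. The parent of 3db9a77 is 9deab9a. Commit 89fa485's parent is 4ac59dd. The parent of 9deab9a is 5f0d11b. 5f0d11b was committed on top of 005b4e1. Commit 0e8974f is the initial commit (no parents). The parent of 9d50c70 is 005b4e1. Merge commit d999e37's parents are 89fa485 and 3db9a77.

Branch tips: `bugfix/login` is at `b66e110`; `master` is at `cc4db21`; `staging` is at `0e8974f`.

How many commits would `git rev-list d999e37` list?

Walking parent pointers from d999e37: reachable set = {005b4e1, 0e8974f, 331af7e, 3db9a77, 4ac59dd, 5f0d11b, 89fa485, 9deab9a, d999e37}.
That is 9 commits.

9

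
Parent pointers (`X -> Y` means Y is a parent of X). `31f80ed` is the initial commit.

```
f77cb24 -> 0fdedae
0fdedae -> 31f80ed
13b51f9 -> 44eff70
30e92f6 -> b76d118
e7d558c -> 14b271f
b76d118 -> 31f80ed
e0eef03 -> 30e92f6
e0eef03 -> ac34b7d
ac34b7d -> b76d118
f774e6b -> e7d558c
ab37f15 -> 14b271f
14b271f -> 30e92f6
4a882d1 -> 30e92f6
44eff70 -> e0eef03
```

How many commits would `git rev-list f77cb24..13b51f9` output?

Reachable from 13b51f9: {13b51f9, 30e92f6, 31f80ed, 44eff70, ac34b7d, b76d118, e0eef03}.
Reachable from f77cb24: {0fdedae, 31f80ed, f77cb24}.
In 13b51f9's history but not f77cb24's: {13b51f9, 30e92f6, 44eff70, ac34b7d, b76d118, e0eef03} — 6 commits.

6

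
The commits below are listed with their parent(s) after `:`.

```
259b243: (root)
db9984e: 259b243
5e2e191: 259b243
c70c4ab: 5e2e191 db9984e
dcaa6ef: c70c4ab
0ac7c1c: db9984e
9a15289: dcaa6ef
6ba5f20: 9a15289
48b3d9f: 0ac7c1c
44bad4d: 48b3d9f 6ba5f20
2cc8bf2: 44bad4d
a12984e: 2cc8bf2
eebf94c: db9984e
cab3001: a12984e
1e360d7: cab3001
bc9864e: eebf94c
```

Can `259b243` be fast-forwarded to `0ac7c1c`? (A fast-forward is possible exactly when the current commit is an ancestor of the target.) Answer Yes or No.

A fast-forward from 259b243 to 0ac7c1c is possible iff 259b243 is an ancestor of 0ac7c1c.
Ancestors of 0ac7c1c: {0ac7c1c, 259b243, db9984e}.
259b243 is among them, so fast-forward is possible.

Yes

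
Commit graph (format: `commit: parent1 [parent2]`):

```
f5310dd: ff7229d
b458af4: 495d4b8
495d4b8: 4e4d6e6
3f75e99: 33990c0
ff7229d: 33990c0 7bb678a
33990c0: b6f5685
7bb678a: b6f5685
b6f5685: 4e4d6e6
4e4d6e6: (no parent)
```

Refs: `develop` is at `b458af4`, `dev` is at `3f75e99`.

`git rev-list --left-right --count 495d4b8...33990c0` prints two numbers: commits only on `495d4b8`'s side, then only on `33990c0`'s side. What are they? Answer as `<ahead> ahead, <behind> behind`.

Reachable from 495d4b8: {495d4b8, 4e4d6e6}.
Reachable from 33990c0: {33990c0, 4e4d6e6, b6f5685}.
Only in 495d4b8's history (ahead): {495d4b8} — 1.
Only in 33990c0's history (behind): {33990c0, b6f5685} — 2.

1 ahead, 2 behind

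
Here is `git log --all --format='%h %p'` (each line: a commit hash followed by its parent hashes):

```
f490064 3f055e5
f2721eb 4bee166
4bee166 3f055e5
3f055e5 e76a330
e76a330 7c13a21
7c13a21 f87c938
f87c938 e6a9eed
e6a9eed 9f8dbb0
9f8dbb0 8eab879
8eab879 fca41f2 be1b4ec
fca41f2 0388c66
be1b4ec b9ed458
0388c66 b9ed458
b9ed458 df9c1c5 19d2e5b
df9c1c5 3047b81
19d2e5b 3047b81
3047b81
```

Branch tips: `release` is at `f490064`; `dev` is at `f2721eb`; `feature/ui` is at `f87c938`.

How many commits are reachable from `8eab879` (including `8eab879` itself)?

Walking parent pointers from 8eab879: reachable set = {0388c66, 19d2e5b, 3047b81, 8eab879, b9ed458, be1b4ec, df9c1c5, fca41f2}.
That is 8 commits.

8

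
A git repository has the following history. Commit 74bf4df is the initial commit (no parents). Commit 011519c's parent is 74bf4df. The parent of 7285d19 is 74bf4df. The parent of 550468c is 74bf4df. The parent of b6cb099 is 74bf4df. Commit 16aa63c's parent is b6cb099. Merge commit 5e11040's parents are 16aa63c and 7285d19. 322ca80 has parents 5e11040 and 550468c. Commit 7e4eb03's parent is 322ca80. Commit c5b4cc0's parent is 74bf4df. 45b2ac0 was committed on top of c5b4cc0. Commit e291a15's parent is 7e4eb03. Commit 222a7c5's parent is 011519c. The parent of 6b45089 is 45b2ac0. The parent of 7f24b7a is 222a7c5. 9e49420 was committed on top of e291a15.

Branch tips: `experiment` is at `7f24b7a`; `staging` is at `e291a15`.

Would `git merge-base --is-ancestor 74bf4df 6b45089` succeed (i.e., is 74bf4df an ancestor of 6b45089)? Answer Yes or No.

Ancestors of 6b45089 (commits reachable by following parents): {45b2ac0, 6b45089, 74bf4df, c5b4cc0}.
74bf4df is in that set, so it is an ancestor of 6b45089.

Yes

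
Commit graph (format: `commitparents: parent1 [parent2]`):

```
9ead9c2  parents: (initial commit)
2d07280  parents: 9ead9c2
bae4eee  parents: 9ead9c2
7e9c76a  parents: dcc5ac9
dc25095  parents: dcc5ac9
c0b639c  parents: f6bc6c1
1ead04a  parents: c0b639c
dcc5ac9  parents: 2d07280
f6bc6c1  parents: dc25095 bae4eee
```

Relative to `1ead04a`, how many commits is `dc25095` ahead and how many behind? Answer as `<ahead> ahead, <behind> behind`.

0 ahead, 4 behind

Reachable from dc25095: {2d07280, 9ead9c2, dc25095, dcc5ac9}.
Reachable from 1ead04a: {1ead04a, 2d07280, 9ead9c2, bae4eee, c0b639c, dc25095, dcc5ac9, f6bc6c1}.
Only in dc25095's history (ahead): {} — 0.
Only in 1ead04a's history (behind): {1ead04a, bae4eee, c0b639c, f6bc6c1} — 4.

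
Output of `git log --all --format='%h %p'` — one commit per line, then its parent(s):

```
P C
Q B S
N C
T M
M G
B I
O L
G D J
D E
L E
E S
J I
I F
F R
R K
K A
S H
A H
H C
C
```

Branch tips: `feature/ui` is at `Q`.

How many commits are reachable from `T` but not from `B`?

7

Reachable from T: {A, C, D, E, F, G, H, I, J, K, M, R, S, T}.
Reachable from B: {A, B, C, F, H, I, K, R}.
In T's history but not B's: {D, E, G, J, M, S, T} — 7 commits.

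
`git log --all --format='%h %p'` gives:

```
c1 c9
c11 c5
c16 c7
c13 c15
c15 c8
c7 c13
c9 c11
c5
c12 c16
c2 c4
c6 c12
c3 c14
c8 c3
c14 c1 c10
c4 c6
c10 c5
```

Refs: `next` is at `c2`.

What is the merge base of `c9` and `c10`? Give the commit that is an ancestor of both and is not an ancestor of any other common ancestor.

c5

Ancestors of c9: {c11, c5, c9}.
Ancestors of c10: {c10, c5}.
Common ancestors: {c5}.
The only common ancestor is c5, so it is the merge base.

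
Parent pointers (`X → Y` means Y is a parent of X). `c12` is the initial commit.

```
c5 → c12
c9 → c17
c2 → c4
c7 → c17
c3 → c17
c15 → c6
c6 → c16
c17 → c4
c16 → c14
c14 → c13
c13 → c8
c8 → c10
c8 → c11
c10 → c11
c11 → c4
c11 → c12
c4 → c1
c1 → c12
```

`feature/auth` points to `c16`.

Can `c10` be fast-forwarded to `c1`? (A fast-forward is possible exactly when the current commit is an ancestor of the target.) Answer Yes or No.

No

A fast-forward from c10 to c1 is possible iff c10 is an ancestor of c1.
Ancestors of c1: {c1, c12}.
c10 is not among them, so fast-forward is not possible.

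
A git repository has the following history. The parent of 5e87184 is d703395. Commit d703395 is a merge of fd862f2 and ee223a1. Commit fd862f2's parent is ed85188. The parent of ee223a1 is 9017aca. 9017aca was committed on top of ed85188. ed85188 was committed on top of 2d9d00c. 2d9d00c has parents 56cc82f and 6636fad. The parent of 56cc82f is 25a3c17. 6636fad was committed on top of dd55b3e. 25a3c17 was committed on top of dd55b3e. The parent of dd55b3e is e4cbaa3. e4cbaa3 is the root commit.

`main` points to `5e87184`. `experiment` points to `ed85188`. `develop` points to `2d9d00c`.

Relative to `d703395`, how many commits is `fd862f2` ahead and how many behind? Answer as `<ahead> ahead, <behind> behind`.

0 ahead, 3 behind

Reachable from fd862f2: {25a3c17, 2d9d00c, 56cc82f, 6636fad, dd55b3e, e4cbaa3, ed85188, fd862f2}.
Reachable from d703395: {25a3c17, 2d9d00c, 56cc82f, 6636fad, 9017aca, d703395, dd55b3e, e4cbaa3, ed85188, ee223a1, fd862f2}.
Only in fd862f2's history (ahead): {} — 0.
Only in d703395's history (behind): {9017aca, d703395, ee223a1} — 3.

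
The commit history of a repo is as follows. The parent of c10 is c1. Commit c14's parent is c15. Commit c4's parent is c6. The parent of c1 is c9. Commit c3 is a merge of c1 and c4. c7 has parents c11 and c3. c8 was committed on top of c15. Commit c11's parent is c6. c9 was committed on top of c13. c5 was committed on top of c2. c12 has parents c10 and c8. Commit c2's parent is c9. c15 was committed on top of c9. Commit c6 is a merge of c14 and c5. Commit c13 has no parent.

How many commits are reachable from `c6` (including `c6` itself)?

Walking parent pointers from c6: reachable set = {c13, c14, c15, c2, c5, c6, c9}.
That is 7 commits.

7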